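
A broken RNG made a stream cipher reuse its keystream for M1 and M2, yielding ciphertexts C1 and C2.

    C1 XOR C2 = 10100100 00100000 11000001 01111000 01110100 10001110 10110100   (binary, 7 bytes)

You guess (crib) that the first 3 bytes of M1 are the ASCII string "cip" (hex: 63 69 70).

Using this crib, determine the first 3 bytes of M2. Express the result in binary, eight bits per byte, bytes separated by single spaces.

Since C1 ⊕ C2 = M1 ⊕ M2, XORing with the guessed M1 bytes yields the corresponding M2 bytes: M2 = (C1 ⊕ C2) ⊕ M1.
byte 0: a4 ⊕ 63 = c7
byte 1: 20 ⊕ 69 = 49
byte 2: c1 ⊕ 70 = b1

11000111 01001001 10110001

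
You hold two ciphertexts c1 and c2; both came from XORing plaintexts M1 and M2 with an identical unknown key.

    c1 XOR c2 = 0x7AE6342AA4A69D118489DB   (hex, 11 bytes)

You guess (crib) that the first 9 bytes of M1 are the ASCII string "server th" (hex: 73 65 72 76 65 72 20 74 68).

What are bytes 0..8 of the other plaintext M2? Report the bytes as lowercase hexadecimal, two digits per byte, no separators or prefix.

Since c1 ⊕ c2 = M1 ⊕ M2, XORing with the guessed M1 bytes yields the corresponding M2 bytes: M2 = (c1 ⊕ c2) ⊕ M1.
byte 0: 7a ^ 73 = 09
byte 1: e6 ^ 65 = 83
byte 2: 34 ^ 72 = 46
byte 3: 2a ^ 76 = 5c
byte 4: a4 ^ 65 = c1
byte 5: a6 ^ 72 = d4
byte 6: 9d ^ 20 = bd
byte 7: 11 ^ 74 = 65
byte 8: 84 ^ 68 = ec

0983465cc1d4bd65ec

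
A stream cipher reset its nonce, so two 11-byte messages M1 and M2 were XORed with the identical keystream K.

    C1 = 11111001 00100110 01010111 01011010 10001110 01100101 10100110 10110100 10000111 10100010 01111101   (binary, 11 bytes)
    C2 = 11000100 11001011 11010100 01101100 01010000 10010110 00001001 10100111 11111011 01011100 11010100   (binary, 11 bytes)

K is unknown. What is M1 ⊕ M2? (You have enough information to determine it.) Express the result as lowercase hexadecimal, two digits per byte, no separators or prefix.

C1 ⊕ C2 = (M1 ⊕ K) ⊕ (M2 ⊕ K) = M1 ⊕ M2 — the shared key cancels under XOR.
f9 xor c4 = 3d
26 xor cb = ed
57 xor d4 = 83
5a xor 6c = 36
8e xor 50 = de
65 xor 96 = f3
a6 xor 09 = af
b4 xor a7 = 13
87 xor fb = 7c
a2 xor 5c = fe
7d xor d4 = a9

3ded8336def3af137cfea9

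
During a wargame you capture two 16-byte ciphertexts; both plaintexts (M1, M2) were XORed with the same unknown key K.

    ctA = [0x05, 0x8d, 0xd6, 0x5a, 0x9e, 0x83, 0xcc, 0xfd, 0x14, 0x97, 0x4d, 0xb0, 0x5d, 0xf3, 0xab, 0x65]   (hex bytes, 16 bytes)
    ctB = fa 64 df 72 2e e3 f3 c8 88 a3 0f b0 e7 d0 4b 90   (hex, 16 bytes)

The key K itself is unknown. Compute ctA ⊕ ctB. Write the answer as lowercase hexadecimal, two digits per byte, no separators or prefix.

ctA ⊕ ctB = (M1 ⊕ K) ⊕ (M2 ⊕ K) = M1 ⊕ M2 — the shared key cancels under XOR.
  5 XOR 250 = 255
141 XOR 100 = 233
214 XOR 223 =   9
 90 XOR 114 =  40
158 XOR  46 = 176
131 XOR 227 =  96
204 XOR 243 =  63
253 XOR 200 =  53
 20 XOR 136 = 156
151 XOR 163 =  52
 77 XOR  15 =  66
176 XOR 176 =   0
 93 XOR 231 = 186
243 XOR 208 =  35
171 XOR  75 = 224
101 XOR 144 = 245

ffe90928b0603f359c344200ba23e0f5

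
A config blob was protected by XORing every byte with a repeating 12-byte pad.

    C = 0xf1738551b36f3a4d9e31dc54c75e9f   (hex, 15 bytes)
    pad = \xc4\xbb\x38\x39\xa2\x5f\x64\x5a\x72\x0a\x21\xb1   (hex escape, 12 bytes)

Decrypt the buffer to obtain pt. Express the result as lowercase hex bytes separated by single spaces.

The 12-byte key repeats, so the effective keystream is c4 bb 38 39 a2 5f 64 5a 72 0a 21 b1 c4 bb 38.
byte 0: f1 xor c4 = 35
byte 1: 73 xor bb = c8
byte 2: 85 xor 38 = bd
byte 3: 51 xor 39 = 68
byte 4: b3 xor a2 = 11
byte 5: 6f xor 5f = 30
byte 6: 3a xor 64 = 5e
byte 7: 4d xor 5a = 17
byte 8: 9e xor 72 = ec
byte 9: 31 xor 0a = 3b
byte 10: dc xor 21 = fd
byte 11: 54 xor b1 = e5
byte 12: c7 xor c4 = 03
byte 13: 5e xor bb = e5
byte 14: 9f xor 38 = a7

35 c8 bd 68 11 30 5e 17 ec 3b fd e5 03 e5 a7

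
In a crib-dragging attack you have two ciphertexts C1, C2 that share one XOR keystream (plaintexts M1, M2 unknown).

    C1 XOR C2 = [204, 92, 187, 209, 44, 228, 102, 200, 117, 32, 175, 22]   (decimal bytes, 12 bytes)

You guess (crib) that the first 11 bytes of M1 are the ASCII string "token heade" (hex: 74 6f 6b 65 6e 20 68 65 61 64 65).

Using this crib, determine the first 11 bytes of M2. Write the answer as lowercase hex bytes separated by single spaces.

b8 33 d0 b4 42 c4 0e ad 14 44 ca

Since C1 ⊕ C2 = M1 ⊕ M2, XORing with the guessed M1 bytes yields the corresponding M2 bytes: M2 = (C1 ⊕ C2) ⊕ M1.
204 xor 116 = 184
 92 xor 111 =  51
187 xor 107 = 208
209 xor 101 = 180
 44 xor 110 =  66
228 xor  32 = 196
102 xor 104 =  14
200 xor 101 = 173
117 xor  97 =  20
 32 xor 100 =  68
175 xor 101 = 202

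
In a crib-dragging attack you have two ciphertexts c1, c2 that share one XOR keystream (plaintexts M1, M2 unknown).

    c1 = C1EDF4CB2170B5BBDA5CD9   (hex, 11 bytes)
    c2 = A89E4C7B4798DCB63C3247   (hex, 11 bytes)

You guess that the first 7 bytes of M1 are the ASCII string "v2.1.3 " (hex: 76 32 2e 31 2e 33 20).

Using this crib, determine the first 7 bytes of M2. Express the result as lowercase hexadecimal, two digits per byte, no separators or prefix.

1f41968148db49

First, c1 ⊕ c2 = (M1 ⊕ K) ⊕ (M2 ⊕ K) = M1 ⊕ M2, so the key drops out. Then M2 = (M1 ⊕ M2) ⊕ M1 over the first 7 bytes.
byte 0: (c1 ^ a8) ^ 76 = 69 ^ 76 = 1f
byte 1: (ed ^ 9e) ^ 32 = 73 ^ 32 = 41
byte 2: (f4 ^ 4c) ^ 2e = b8 ^ 2e = 96
byte 3: (cb ^ 7b) ^ 31 = b0 ^ 31 = 81
byte 4: (21 ^ 47) ^ 2e = 66 ^ 2e = 48
byte 5: (70 ^ 98) ^ 33 = e8 ^ 33 = db
byte 6: (b5 ^ dc) ^ 20 = 69 ^ 20 = 49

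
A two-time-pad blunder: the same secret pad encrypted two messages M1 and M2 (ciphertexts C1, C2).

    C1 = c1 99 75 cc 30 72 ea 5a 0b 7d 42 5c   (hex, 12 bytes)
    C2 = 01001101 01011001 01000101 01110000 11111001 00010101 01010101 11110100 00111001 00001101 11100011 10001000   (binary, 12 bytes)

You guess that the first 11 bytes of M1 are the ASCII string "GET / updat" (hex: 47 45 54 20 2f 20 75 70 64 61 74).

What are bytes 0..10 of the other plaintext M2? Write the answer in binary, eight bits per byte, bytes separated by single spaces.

First, C1 ⊕ C2 = (M1 ⊕ K) ⊕ (M2 ⊕ K) = M1 ⊕ M2, so the key drops out. Then M2 = (M1 ⊕ M2) ⊕ M1 over the first 11 bytes.
byte 0: (c1 xor 4d) xor 47 = 8c xor 47 = cb
byte 1: (99 xor 59) xor 45 = c0 xor 45 = 85
byte 2: (75 xor 45) xor 54 = 30 xor 54 = 64
byte 3: (cc xor 70) xor 20 = bc xor 20 = 9c
byte 4: (30 xor f9) xor 2f = c9 xor 2f = e6
byte 5: (72 xor 15) xor 20 = 67 xor 20 = 47
byte 6: (ea xor 55) xor 75 = bf xor 75 = ca
byte 7: (5a xor f4) xor 70 = ae xor 70 = de
byte 8: (0b xor 39) xor 64 = 32 xor 64 = 56
byte 9: (7d xor 0d) xor 61 = 70 xor 61 = 11
byte 10: (42 xor e3) xor 74 = a1 xor 74 = d5

11001011 10000101 01100100 10011100 11100110 01000111 11001010 11011110 01010110 00010001 11010101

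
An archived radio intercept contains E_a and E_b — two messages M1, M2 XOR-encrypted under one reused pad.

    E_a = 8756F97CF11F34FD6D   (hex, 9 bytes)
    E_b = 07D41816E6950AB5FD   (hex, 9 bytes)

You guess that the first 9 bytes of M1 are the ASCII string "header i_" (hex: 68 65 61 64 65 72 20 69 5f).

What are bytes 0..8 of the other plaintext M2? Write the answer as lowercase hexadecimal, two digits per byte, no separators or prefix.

First, E_a ⊕ E_b = (M1 ⊕ K) ⊕ (M2 ⊕ K) = M1 ⊕ M2, so the key drops out. Then M2 = (M1 ⊕ M2) ⊕ M1 over the first 9 bytes.
byte 0: (87 ^ 07) ^ 68 = 80 ^ 68 = e8
byte 1: (56 ^ d4) ^ 65 = 82 ^ 65 = e7
byte 2: (f9 ^ 18) ^ 61 = e1 ^ 61 = 80
byte 3: (7c ^ 16) ^ 64 = 6a ^ 64 = 0e
byte 4: (f1 ^ e6) ^ 65 = 17 ^ 65 = 72
byte 5: (1f ^ 95) ^ 72 = 8a ^ 72 = f8
byte 6: (34 ^ 0a) ^ 20 = 3e ^ 20 = 1e
byte 7: (fd ^ b5) ^ 69 = 48 ^ 69 = 21
byte 8: (6d ^ fd) ^ 5f = 90 ^ 5f = cf

e8e7800e72f81e21cf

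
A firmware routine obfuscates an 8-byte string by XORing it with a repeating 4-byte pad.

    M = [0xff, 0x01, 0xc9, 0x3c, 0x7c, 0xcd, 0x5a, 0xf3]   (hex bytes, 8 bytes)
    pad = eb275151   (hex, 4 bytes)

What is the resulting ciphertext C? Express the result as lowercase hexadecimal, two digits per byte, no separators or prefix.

1426986d97ea0ba2

The 4-byte key repeats, so the effective keystream is eb 27 51 51 eb 27 51 51.
byte 0: 11111111 ^ 11101011 = 00010100
byte 1: 00000001 ^ 00100111 = 00100110
byte 2: 11001001 ^ 01010001 = 10011000
byte 3: 00111100 ^ 01010001 = 01101101
byte 4: 01111100 ^ 11101011 = 10010111
byte 5: 11001101 ^ 00100111 = 11101010
byte 6: 01011010 ^ 01010001 = 00001011
byte 7: 11110011 ^ 01010001 = 10100010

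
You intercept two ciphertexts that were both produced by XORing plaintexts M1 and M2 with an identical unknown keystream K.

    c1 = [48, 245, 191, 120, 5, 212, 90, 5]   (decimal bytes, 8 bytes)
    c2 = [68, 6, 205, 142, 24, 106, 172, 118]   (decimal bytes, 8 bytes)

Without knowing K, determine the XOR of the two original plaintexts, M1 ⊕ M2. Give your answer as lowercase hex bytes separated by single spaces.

74 f3 72 f6 1d be f6 73

c1 ⊕ c2 = (M1 ⊕ K) ⊕ (M2 ⊕ K) = M1 ⊕ M2 — the shared key cancels under XOR.
30 XOR 44 = 74
f5 XOR 06 = f3
bf XOR cd = 72
78 XOR 8e = f6
05 XOR 18 = 1d
d4 XOR 6a = be
5a XOR ac = f6
05 XOR 76 = 73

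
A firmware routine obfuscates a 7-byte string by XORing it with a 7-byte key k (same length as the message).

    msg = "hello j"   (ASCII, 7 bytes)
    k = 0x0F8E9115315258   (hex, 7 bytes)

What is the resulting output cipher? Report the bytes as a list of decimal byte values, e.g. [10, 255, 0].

XOR is its own inverse, so applying the key byte-wise gives the result directly.
68 ^ 0f = 67
65 ^ 8e = eb
6c ^ 91 = fd
6c ^ 15 = 79
6f ^ 31 = 5e
20 ^ 52 = 72
6a ^ 58 = 32

[103, 235, 253, 121, 94, 114, 50]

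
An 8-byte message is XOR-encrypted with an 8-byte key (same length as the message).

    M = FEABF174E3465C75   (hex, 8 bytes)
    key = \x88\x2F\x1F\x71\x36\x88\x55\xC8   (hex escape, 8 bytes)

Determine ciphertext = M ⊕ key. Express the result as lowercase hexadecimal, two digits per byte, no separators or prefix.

11111110 xor 10001000 = 01110110
10101011 xor 00101111 = 10000100
11110001 xor 00011111 = 11101110
01110100 xor 01110001 = 00000101
11100011 xor 00110110 = 11010101
01000110 xor 10001000 = 11001110
01011100 xor 01010101 = 00001001
01110101 xor 11001000 = 10111101

7684ee05d5ce09bd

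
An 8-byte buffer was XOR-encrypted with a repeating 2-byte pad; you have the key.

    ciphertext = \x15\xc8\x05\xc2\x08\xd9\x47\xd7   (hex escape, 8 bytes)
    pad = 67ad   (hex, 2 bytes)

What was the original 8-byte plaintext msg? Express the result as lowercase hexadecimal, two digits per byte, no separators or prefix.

The 2-byte key repeats, so the effective keystream is 67 ad 67 ad 67 ad 67 ad.
byte 0:  21 XOR 103 = 114
byte 1: 200 XOR 173 = 101
byte 2:   5 XOR 103 =  98
byte 3: 194 XOR 173 = 111
byte 4:   8 XOR 103 = 111
byte 5: 217 XOR 173 = 116
byte 6:  71 XOR 103 =  32
byte 7: 215 XOR 173 = 122

7265626f6f74207a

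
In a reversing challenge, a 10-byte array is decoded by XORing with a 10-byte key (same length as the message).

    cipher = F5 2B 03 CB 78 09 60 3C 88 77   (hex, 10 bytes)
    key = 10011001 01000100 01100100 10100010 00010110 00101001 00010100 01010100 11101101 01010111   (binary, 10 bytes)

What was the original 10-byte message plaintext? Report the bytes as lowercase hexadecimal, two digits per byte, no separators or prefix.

6c6f67696e2074686520

XOR is its own inverse, so applying the key byte-wise gives the result directly.
byte 0: f5 XOR 99 = 6c
byte 1: 2b XOR 44 = 6f
byte 2: 03 XOR 64 = 67
byte 3: cb XOR a2 = 69
byte 4: 78 XOR 16 = 6e
byte 5: 09 XOR 29 = 20
byte 6: 60 XOR 14 = 74
byte 7: 3c XOR 54 = 68
byte 8: 88 XOR ed = 65
byte 9: 77 XOR 57 = 20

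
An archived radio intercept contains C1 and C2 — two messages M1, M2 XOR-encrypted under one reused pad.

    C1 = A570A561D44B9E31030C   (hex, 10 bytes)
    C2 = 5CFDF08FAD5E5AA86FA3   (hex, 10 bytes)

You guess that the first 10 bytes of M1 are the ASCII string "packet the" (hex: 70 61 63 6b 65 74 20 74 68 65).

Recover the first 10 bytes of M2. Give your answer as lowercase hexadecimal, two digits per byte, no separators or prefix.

89ec36851c61e4ed04ca

First, C1 ⊕ C2 = (M1 ⊕ K) ⊕ (M2 ⊕ K) = M1 ⊕ M2, so the key drops out. Then M2 = (M1 ⊕ M2) ⊕ M1 over the first 10 bytes.
byte 0: (a5 ^ 5c) ^ 70 = f9 ^ 70 = 89
byte 1: (70 ^ fd) ^ 61 = 8d ^ 61 = ec
byte 2: (a5 ^ f0) ^ 63 = 55 ^ 63 = 36
byte 3: (61 ^ 8f) ^ 6b = ee ^ 6b = 85
byte 4: (d4 ^ ad) ^ 65 = 79 ^ 65 = 1c
byte 5: (4b ^ 5e) ^ 74 = 15 ^ 74 = 61
byte 6: (9e ^ 5a) ^ 20 = c4 ^ 20 = e4
byte 7: (31 ^ a8) ^ 74 = 99 ^ 74 = ed
byte 8: (03 ^ 6f) ^ 68 = 6c ^ 68 = 04
byte 9: (0c ^ a3) ^ 65 = af ^ 65 = ca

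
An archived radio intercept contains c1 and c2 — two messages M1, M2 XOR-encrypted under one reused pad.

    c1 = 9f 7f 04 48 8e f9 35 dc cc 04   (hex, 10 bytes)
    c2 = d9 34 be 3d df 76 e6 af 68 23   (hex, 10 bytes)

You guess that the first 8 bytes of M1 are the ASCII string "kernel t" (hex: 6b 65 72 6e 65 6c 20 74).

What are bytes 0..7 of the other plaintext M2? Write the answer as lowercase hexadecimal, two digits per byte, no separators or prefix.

First, c1 ⊕ c2 = (M1 ⊕ K) ⊕ (M2 ⊕ K) = M1 ⊕ M2, so the key drops out. Then M2 = (M1 ⊕ M2) ⊕ M1 over the first 8 bytes.
byte 0: (9f ^ d9) ^ 6b = 46 ^ 6b = 2d
byte 1: (7f ^ 34) ^ 65 = 4b ^ 65 = 2e
byte 2: (04 ^ be) ^ 72 = ba ^ 72 = c8
byte 3: (48 ^ 3d) ^ 6e = 75 ^ 6e = 1b
byte 4: (8e ^ df) ^ 65 = 51 ^ 65 = 34
byte 5: (f9 ^ 76) ^ 6c = 8f ^ 6c = e3
byte 6: (35 ^ e6) ^ 20 = d3 ^ 20 = f3
byte 7: (dc ^ af) ^ 74 = 73 ^ 74 = 07

2d2ec81b34e3f307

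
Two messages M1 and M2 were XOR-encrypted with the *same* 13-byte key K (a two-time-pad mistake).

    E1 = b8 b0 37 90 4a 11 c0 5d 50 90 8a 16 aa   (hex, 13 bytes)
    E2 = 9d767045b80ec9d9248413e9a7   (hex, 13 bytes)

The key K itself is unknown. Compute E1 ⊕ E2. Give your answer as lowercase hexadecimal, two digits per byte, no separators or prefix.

E1 ⊕ E2 = (M1 ⊕ K) ⊕ (M2 ⊕ K) = M1 ⊕ M2 — the shared key cancels under XOR.
b8 ^ 9d = 25
b0 ^ 76 = c6
37 ^ 70 = 47
90 ^ 45 = d5
4a ^ b8 = f2
11 ^ 0e = 1f
c0 ^ c9 = 09
5d ^ d9 = 84
50 ^ 24 = 74
90 ^ 84 = 14
8a ^ 13 = 99
16 ^ e9 = ff
aa ^ a7 = 0d

25c647d5f21f0984741499ff0d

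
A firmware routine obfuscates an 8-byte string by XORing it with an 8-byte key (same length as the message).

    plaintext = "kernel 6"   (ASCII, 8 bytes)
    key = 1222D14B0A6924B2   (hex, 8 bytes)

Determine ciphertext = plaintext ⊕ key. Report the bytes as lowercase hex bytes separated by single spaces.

6b XOR 12 = 79
65 XOR 22 = 47
72 XOR d1 = a3
6e XOR 4b = 25
65 XOR 0a = 6f
6c XOR 69 = 05
20 XOR 24 = 04
36 XOR b2 = 84

79 47 a3 25 6f 05 04 84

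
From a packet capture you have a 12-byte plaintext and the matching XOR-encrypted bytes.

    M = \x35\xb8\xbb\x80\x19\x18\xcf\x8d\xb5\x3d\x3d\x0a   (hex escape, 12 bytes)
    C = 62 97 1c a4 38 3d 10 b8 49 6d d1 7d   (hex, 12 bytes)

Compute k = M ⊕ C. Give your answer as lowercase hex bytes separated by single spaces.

Since C = M ⊕ k, XORing both sides with M gives k = M ⊕ C.
35 ^ 62 = 57
b8 ^ 97 = 2f
bb ^ 1c = a7
80 ^ a4 = 24
19 ^ 38 = 21
18 ^ 3d = 25
cf ^ 10 = df
8d ^ b8 = 35
b5 ^ 49 = fc
3d ^ 6d = 50
3d ^ d1 = ec
0a ^ 7d = 77

57 2f a7 24 21 25 df 35 fc 50 ec 77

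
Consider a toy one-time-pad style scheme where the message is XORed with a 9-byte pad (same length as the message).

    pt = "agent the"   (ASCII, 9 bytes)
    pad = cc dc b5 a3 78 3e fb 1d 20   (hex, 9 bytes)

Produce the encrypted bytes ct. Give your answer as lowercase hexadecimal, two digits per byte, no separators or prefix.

XOR is its own inverse, so applying the key byte-wise gives the result directly.
byte 0: 61 ⊕ cc = ad
byte 1: 67 ⊕ dc = bb
byte 2: 65 ⊕ b5 = d0
byte 3: 6e ⊕ a3 = cd
byte 4: 74 ⊕ 78 = 0c
byte 5: 20 ⊕ 3e = 1e
byte 6: 74 ⊕ fb = 8f
byte 7: 68 ⊕ 1d = 75
byte 8: 65 ⊕ 20 = 45

adbbd0cd0c1e8f7545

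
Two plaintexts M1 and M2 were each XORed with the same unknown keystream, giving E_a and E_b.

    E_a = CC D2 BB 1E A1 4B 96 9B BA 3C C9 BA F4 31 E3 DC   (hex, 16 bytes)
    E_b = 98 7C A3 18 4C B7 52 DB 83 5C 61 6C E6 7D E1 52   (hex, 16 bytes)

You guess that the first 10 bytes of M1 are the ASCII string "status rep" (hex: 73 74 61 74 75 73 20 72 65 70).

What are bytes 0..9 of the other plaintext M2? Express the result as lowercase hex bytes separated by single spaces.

First, E_a ⊕ E_b = (M1 ⊕ K) ⊕ (M2 ⊕ K) = M1 ⊕ M2, so the key drops out. Then M2 = (M1 ⊕ M2) ⊕ M1 over the first 10 bytes.
byte 0: (cc XOR 98) XOR 73 = 54 XOR 73 = 27
byte 1: (d2 XOR 7c) XOR 74 = ae XOR 74 = da
byte 2: (bb XOR a3) XOR 61 = 18 XOR 61 = 79
byte 3: (1e XOR 18) XOR 74 = 06 XOR 74 = 72
byte 4: (a1 XOR 4c) XOR 75 = ed XOR 75 = 98
byte 5: (4b XOR b7) XOR 73 = fc XOR 73 = 8f
byte 6: (96 XOR 52) XOR 20 = c4 XOR 20 = e4
byte 7: (9b XOR db) XOR 72 = 40 XOR 72 = 32
byte 8: (ba XOR 83) XOR 65 = 39 XOR 65 = 5c
byte 9: (3c XOR 5c) XOR 70 = 60 XOR 70 = 10

27 da 79 72 98 8f e4 32 5c 10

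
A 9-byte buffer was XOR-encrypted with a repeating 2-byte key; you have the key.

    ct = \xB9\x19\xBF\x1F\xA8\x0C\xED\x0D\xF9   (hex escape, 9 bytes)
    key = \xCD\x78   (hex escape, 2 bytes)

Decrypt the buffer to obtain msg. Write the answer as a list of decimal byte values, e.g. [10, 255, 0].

[116, 97, 114, 103, 101, 116, 32, 117, 52]

The 2-byte key repeats, so the effective keystream is cd 78 cd 78 cd 78 cd 78 cd.
byte 0: b9 ^ cd = 74
byte 1: 19 ^ 78 = 61
byte 2: bf ^ cd = 72
byte 3: 1f ^ 78 = 67
byte 4: a8 ^ cd = 65
byte 5: 0c ^ 78 = 74
byte 6: ed ^ cd = 20
byte 7: 0d ^ 78 = 75
byte 8: f9 ^ cd = 34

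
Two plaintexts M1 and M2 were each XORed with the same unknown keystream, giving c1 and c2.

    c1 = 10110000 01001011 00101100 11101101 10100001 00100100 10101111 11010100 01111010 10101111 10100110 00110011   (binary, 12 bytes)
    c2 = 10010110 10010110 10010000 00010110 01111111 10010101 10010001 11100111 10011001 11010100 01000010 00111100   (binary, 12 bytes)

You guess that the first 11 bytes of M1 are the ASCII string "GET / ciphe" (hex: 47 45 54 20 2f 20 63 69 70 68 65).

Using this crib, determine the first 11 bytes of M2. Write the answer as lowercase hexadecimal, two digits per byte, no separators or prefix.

6198e8dbf1915d5a931381

First, c1 ⊕ c2 = (M1 ⊕ K) ⊕ (M2 ⊕ K) = M1 ⊕ M2, so the key drops out. Then M2 = (M1 ⊕ M2) ⊕ M1 over the first 11 bytes.
byte 0: (b0 ^ 96) ^ 47 = 26 ^ 47 = 61
byte 1: (4b ^ 96) ^ 45 = dd ^ 45 = 98
byte 2: (2c ^ 90) ^ 54 = bc ^ 54 = e8
byte 3: (ed ^ 16) ^ 20 = fb ^ 20 = db
byte 4: (a1 ^ 7f) ^ 2f = de ^ 2f = f1
byte 5: (24 ^ 95) ^ 20 = b1 ^ 20 = 91
byte 6: (af ^ 91) ^ 63 = 3e ^ 63 = 5d
byte 7: (d4 ^ e7) ^ 69 = 33 ^ 69 = 5a
byte 8: (7a ^ 99) ^ 70 = e3 ^ 70 = 93
byte 9: (af ^ d4) ^ 68 = 7b ^ 68 = 13
byte 10: (a6 ^ 42) ^ 65 = e4 ^ 65 = 81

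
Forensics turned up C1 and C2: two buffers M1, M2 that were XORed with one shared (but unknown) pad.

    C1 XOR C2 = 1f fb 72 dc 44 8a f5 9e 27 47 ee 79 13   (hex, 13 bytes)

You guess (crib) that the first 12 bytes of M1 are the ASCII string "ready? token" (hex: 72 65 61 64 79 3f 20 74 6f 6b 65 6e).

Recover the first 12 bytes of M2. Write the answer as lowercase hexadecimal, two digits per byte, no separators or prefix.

6d9e13b83db5d5ea482c8b17

Since C1 ⊕ C2 = M1 ⊕ M2, XORing with the guessed M1 bytes yields the corresponding M2 bytes: M2 = (C1 ⊕ C2) ⊕ M1.
1f ⊕ 72 = 6d
fb ⊕ 65 = 9e
72 ⊕ 61 = 13
dc ⊕ 64 = b8
44 ⊕ 79 = 3d
8a ⊕ 3f = b5
f5 ⊕ 20 = d5
9e ⊕ 74 = ea
27 ⊕ 6f = 48
47 ⊕ 6b = 2c
ee ⊕ 65 = 8b
79 ⊕ 6e = 17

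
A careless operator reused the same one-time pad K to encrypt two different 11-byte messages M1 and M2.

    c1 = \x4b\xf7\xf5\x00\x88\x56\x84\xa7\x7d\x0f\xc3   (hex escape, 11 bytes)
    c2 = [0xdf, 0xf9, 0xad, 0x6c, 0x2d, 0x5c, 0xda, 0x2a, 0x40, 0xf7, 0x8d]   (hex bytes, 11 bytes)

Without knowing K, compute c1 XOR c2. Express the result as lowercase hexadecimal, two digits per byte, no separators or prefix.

c1 ⊕ c2 = (M1 ⊕ K) ⊕ (M2 ⊕ K) = M1 ⊕ M2 — the shared key cancels under XOR.
byte 0: 01001011 ^ 11011111 = 10010100
byte 1: 11110111 ^ 11111001 = 00001110
byte 2: 11110101 ^ 10101101 = 01011000
byte 3: 00000000 ^ 01101100 = 01101100
byte 4: 10001000 ^ 00101101 = 10100101
byte 5: 01010110 ^ 01011100 = 00001010
byte 6: 10000100 ^ 11011010 = 01011110
byte 7: 10100111 ^ 00101010 = 10001101
byte 8: 01111101 ^ 01000000 = 00111101
byte 9: 00001111 ^ 11110111 = 11111000
byte 10: 11000011 ^ 10001101 = 01001110

940e586ca50a5e8d3df84e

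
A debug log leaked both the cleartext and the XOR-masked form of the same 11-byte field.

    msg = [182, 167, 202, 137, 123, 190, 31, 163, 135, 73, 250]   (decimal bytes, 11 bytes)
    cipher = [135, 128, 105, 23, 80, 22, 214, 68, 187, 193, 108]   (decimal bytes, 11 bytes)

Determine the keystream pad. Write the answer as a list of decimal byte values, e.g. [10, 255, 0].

Since cipher = msg ⊕ pad, XORing both sides with msg gives pad = msg ⊕ cipher.
byte 0: b6 xor 87 = 31
byte 1: a7 xor 80 = 27
byte 2: ca xor 69 = a3
byte 3: 89 xor 17 = 9e
byte 4: 7b xor 50 = 2b
byte 5: be xor 16 = a8
byte 6: 1f xor d6 = c9
byte 7: a3 xor 44 = e7
byte 8: 87 xor bb = 3c
byte 9: 49 xor c1 = 88
byte 10: fa xor 6c = 96

[49, 39, 163, 158, 43, 168, 201, 231, 60, 136, 150]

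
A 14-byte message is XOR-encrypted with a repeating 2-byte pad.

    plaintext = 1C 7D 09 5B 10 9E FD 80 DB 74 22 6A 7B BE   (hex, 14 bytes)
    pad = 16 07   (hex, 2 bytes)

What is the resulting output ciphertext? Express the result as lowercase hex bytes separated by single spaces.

0a 7a 1f 5c 06 99 eb 87 cd 73 34 6d 6d b9

The 2-byte key repeats, so the effective keystream is 16 07 16 07 16 07 16 07 16 07 16 07 16 07.
byte 0: 1c XOR 16 = 0a
byte 1: 7d XOR 07 = 7a
byte 2: 09 XOR 16 = 1f
byte 3: 5b XOR 07 = 5c
byte 4: 10 XOR 16 = 06
byte 5: 9e XOR 07 = 99
byte 6: fd XOR 16 = eb
byte 7: 80 XOR 07 = 87
byte 8: db XOR 16 = cd
byte 9: 74 XOR 07 = 73
byte 10: 22 XOR 16 = 34
byte 11: 6a XOR 07 = 6d
byte 12: 7b XOR 16 = 6d
byte 13: be XOR 07 = b9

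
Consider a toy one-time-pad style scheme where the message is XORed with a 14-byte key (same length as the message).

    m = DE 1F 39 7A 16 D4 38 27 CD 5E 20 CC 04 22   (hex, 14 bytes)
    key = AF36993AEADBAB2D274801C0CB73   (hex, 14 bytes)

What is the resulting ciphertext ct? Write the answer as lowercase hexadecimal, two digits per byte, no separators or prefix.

7129a040fc0f930aea16210ccf51

byte 0: 11011110 xor 10101111 = 01110001
byte 1: 00011111 xor 00110110 = 00101001
byte 2: 00111001 xor 10011001 = 10100000
byte 3: 01111010 xor 00111010 = 01000000
byte 4: 00010110 xor 11101010 = 11111100
byte 5: 11010100 xor 11011011 = 00001111
byte 6: 00111000 xor 10101011 = 10010011
byte 7: 00100111 xor 00101101 = 00001010
byte 8: 11001101 xor 00100111 = 11101010
byte 9: 01011110 xor 01001000 = 00010110
byte 10: 00100000 xor 00000001 = 00100001
byte 11: 11001100 xor 11000000 = 00001100
byte 12: 00000100 xor 11001011 = 11001111
byte 13: 00100010 xor 01110011 = 01010001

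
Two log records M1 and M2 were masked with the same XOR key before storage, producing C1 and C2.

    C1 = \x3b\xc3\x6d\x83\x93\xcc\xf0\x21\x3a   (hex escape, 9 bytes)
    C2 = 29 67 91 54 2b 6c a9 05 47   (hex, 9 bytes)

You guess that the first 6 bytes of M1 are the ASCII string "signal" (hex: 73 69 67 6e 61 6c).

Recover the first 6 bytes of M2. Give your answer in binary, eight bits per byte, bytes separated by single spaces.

01100001 11001101 10011011 10111001 11011001 11001100

First, C1 ⊕ C2 = (M1 ⊕ K) ⊕ (M2 ⊕ K) = M1 ⊕ M2, so the key drops out. Then M2 = (M1 ⊕ M2) ⊕ M1 over the first 6 bytes.
byte 0: (3b ⊕ 29) ⊕ 73 = 12 ⊕ 73 = 61
byte 1: (c3 ⊕ 67) ⊕ 69 = a4 ⊕ 69 = cd
byte 2: (6d ⊕ 91) ⊕ 67 = fc ⊕ 67 = 9b
byte 3: (83 ⊕ 54) ⊕ 6e = d7 ⊕ 6e = b9
byte 4: (93 ⊕ 2b) ⊕ 61 = b8 ⊕ 61 = d9
byte 5: (cc ⊕ 6c) ⊕ 6c = a0 ⊕ 6c = cc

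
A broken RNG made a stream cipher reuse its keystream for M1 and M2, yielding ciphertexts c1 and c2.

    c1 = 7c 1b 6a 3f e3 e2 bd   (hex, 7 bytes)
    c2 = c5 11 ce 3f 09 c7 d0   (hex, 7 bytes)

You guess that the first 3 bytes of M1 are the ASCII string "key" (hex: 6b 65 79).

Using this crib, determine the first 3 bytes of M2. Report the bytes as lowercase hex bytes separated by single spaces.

d2 6f dd

First, c1 ⊕ c2 = (M1 ⊕ K) ⊕ (M2 ⊕ K) = M1 ⊕ M2, so the key drops out. Then M2 = (M1 ⊕ M2) ⊕ M1 over the first 3 bytes.
byte 0: (7c xor c5) xor 6b = b9 xor 6b = d2
byte 1: (1b xor 11) xor 65 = 0a xor 65 = 6f
byte 2: (6a xor ce) xor 79 = a4 xor 79 = dd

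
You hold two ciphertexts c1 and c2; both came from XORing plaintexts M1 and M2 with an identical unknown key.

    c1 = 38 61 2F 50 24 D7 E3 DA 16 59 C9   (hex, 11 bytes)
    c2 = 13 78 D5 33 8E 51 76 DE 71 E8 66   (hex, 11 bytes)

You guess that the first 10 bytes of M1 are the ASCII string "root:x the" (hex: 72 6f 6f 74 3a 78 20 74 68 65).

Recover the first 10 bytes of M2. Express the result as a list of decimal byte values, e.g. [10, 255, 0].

[89, 118, 149, 23, 144, 254, 181, 112, 15, 212]

First, c1 ⊕ c2 = (M1 ⊕ K) ⊕ (M2 ⊕ K) = M1 ⊕ M2, so the key drops out. Then M2 = (M1 ⊕ M2) ⊕ M1 over the first 10 bytes.
byte 0: (38 xor 13) xor 72 = 2b xor 72 = 59
byte 1: (61 xor 78) xor 6f = 19 xor 6f = 76
byte 2: (2f xor d5) xor 6f = fa xor 6f = 95
byte 3: (50 xor 33) xor 74 = 63 xor 74 = 17
byte 4: (24 xor 8e) xor 3a = aa xor 3a = 90
byte 5: (d7 xor 51) xor 78 = 86 xor 78 = fe
byte 6: (e3 xor 76) xor 20 = 95 xor 20 = b5
byte 7: (da xor de) xor 74 = 04 xor 74 = 70
byte 8: (16 xor 71) xor 68 = 67 xor 68 = 0f
byte 9: (59 xor e8) xor 65 = b1 xor 65 = d4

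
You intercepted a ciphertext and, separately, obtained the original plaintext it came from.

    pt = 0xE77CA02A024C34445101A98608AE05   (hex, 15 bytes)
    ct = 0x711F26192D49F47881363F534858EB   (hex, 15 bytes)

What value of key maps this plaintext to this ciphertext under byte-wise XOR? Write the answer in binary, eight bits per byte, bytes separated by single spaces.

Since ct = pt ⊕ key, XORing both sides with pt gives key = pt ⊕ ct.
231 xor 113 = 150
124 xor  31 =  99
160 xor  38 = 134
 42 xor  25 =  51
  2 xor  45 =  47
 76 xor  73 =   5
 52 xor 244 = 192
 68 xor 120 =  60
 81 xor 129 = 208
  1 xor  54 =  55
169 xor  63 = 150
134 xor  83 = 213
  8 xor  72 =  64
174 xor  88 = 246
  5 xor 235 = 238

10010110 01100011 10000110 00110011 00101111 00000101 11000000 00111100 11010000 00110111 10010110 11010101 01000000 11110110 11101110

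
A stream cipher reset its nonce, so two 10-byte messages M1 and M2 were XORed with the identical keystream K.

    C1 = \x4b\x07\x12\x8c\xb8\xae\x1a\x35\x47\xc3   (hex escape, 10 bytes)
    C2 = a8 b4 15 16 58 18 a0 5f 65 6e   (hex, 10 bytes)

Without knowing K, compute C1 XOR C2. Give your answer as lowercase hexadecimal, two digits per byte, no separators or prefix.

C1 ⊕ C2 = (M1 ⊕ K) ⊕ (M2 ⊕ K) = M1 ⊕ M2 — the shared key cancels under XOR.
4b XOR a8 = e3
07 XOR b4 = b3
12 XOR 15 = 07
8c XOR 16 = 9a
b8 XOR 58 = e0
ae XOR 18 = b6
1a XOR a0 = ba
35 XOR 5f = 6a
47 XOR 65 = 22
c3 XOR 6e = ad

e3b3079ae0b6ba6a22ad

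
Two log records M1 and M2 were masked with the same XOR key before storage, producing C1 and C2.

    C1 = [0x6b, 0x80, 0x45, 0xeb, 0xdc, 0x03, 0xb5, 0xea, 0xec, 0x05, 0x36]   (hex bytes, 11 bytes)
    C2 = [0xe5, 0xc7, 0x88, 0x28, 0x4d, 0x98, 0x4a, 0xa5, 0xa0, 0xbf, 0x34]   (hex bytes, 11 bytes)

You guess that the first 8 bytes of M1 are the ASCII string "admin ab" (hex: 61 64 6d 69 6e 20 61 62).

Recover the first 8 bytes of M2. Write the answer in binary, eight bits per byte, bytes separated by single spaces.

First, C1 ⊕ C2 = (M1 ⊕ K) ⊕ (M2 ⊕ K) = M1 ⊕ M2, so the key drops out. Then M2 = (M1 ⊕ M2) ⊕ M1 over the first 8 bytes.
byte 0: (6b XOR e5) XOR 61 = 8e XOR 61 = ef
byte 1: (80 XOR c7) XOR 64 = 47 XOR 64 = 23
byte 2: (45 XOR 88) XOR 6d = cd XOR 6d = a0
byte 3: (eb XOR 28) XOR 69 = c3 XOR 69 = aa
byte 4: (dc XOR 4d) XOR 6e = 91 XOR 6e = ff
byte 5: (03 XOR 98) XOR 20 = 9b XOR 20 = bb
byte 6: (b5 XOR 4a) XOR 61 = ff XOR 61 = 9e
byte 7: (ea XOR a5) XOR 62 = 4f XOR 62 = 2d

11101111 00100011 10100000 10101010 11111111 10111011 10011110 00101101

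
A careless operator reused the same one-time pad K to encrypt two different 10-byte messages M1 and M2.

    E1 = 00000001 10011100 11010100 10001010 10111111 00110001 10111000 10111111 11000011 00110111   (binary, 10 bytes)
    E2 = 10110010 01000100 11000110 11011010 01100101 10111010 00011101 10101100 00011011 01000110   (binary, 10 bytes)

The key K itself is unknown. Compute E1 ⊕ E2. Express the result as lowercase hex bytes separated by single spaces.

b3 d8 12 50 da 8b a5 13 d8 71

E1 ⊕ E2 = (M1 ⊕ K) ⊕ (M2 ⊕ K) = M1 ⊕ M2 — the shared key cancels under XOR.
  1 ⊕ 178 = 179
156 ⊕  68 = 216
212 ⊕ 198 =  18
138 ⊕ 218 =  80
191 ⊕ 101 = 218
 49 ⊕ 186 = 139
184 ⊕  29 = 165
191 ⊕ 172 =  19
195 ⊕  27 = 216
 55 ⊕  70 = 113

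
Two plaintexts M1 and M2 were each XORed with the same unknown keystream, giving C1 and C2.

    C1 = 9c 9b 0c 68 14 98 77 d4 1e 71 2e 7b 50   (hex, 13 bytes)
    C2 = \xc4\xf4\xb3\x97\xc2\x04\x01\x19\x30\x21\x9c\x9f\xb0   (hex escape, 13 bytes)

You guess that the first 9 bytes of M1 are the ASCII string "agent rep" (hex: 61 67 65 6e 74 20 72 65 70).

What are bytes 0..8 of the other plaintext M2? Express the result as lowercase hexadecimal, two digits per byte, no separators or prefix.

3908da91a2bc04a85e

First, C1 ⊕ C2 = (M1 ⊕ K) ⊕ (M2 ⊕ K) = M1 ⊕ M2, so the key drops out. Then M2 = (M1 ⊕ M2) ⊕ M1 over the first 9 bytes.
byte 0: (9c XOR c4) XOR 61 = 58 XOR 61 = 39
byte 1: (9b XOR f4) XOR 67 = 6f XOR 67 = 08
byte 2: (0c XOR b3) XOR 65 = bf XOR 65 = da
byte 3: (68 XOR 97) XOR 6e = ff XOR 6e = 91
byte 4: (14 XOR c2) XOR 74 = d6 XOR 74 = a2
byte 5: (98 XOR 04) XOR 20 = 9c XOR 20 = bc
byte 6: (77 XOR 01) XOR 72 = 76 XOR 72 = 04
byte 7: (d4 XOR 19) XOR 65 = cd XOR 65 = a8
byte 8: (1e XOR 30) XOR 70 = 2e XOR 70 = 5e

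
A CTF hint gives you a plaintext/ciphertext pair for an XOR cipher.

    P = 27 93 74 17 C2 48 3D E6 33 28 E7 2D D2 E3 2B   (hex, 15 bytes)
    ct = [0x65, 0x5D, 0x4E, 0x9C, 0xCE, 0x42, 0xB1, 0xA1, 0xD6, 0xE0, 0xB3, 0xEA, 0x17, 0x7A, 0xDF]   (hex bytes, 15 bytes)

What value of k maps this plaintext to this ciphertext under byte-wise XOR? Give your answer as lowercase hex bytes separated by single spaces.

42 ce 3a 8b 0c 0a 8c 47 e5 c8 54 c7 c5 99 f4

Since ct = P ⊕ k, XORing both sides with P gives k = P ⊕ ct.
00100111 XOR 01100101 = 01000010
10010011 XOR 01011101 = 11001110
01110100 XOR 01001110 = 00111010
00010111 XOR 10011100 = 10001011
11000010 XOR 11001110 = 00001100
01001000 XOR 01000010 = 00001010
00111101 XOR 10110001 = 10001100
11100110 XOR 10100001 = 01000111
00110011 XOR 11010110 = 11100101
00101000 XOR 11100000 = 11001000
11100111 XOR 10110011 = 01010100
00101101 XOR 11101010 = 11000111
11010010 XOR 00010111 = 11000101
11100011 XOR 01111010 = 10011001
00101011 XOR 11011111 = 11110100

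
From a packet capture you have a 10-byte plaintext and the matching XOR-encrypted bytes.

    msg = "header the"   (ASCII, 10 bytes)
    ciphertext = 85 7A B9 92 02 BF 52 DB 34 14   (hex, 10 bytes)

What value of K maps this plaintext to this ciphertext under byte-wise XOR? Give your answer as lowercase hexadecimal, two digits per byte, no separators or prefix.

Since ciphertext = msg ⊕ K, XORing both sides with msg gives K = msg ⊕ ciphertext.
byte 0: 68 XOR 85 = ed
byte 1: 65 XOR 7a = 1f
byte 2: 61 XOR b9 = d8
byte 3: 64 XOR 92 = f6
byte 4: 65 XOR 02 = 67
byte 5: 72 XOR bf = cd
byte 6: 20 XOR 52 = 72
byte 7: 74 XOR db = af
byte 8: 68 XOR 34 = 5c
byte 9: 65 XOR 14 = 71

ed1fd8f667cd72af5c71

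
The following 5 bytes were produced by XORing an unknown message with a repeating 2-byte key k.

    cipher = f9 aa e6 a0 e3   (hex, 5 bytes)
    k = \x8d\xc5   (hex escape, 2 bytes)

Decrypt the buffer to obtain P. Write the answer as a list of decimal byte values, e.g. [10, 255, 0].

The 2-byte key repeats, so the effective keystream is 8d c5 8d c5 8d.
byte 0: 249 xor 141 = 116
byte 1: 170 xor 197 = 111
byte 2: 230 xor 141 = 107
byte 3: 160 xor 197 = 101
byte 4: 227 xor 141 = 110

[116, 111, 107, 101, 110]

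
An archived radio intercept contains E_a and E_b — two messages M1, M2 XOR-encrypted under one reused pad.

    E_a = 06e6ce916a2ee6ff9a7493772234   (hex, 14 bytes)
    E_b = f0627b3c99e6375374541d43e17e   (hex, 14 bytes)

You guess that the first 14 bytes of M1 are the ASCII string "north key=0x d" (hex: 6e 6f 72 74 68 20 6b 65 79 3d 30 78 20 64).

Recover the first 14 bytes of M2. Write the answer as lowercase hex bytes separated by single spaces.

98 eb c7 d9 9b e8 ba c9 97 1d be 4c e3 2e

First, E_a ⊕ E_b = (M1 ⊕ K) ⊕ (M2 ⊕ K) = M1 ⊕ M2, so the key drops out. Then M2 = (M1 ⊕ M2) ⊕ M1 over the first 14 bytes.
byte 0: (06 ⊕ f0) ⊕ 6e = f6 ⊕ 6e = 98
byte 1: (e6 ⊕ 62) ⊕ 6f = 84 ⊕ 6f = eb
byte 2: (ce ⊕ 7b) ⊕ 72 = b5 ⊕ 72 = c7
byte 3: (91 ⊕ 3c) ⊕ 74 = ad ⊕ 74 = d9
byte 4: (6a ⊕ 99) ⊕ 68 = f3 ⊕ 68 = 9b
byte 5: (2e ⊕ e6) ⊕ 20 = c8 ⊕ 20 = e8
byte 6: (e6 ⊕ 37) ⊕ 6b = d1 ⊕ 6b = ba
byte 7: (ff ⊕ 53) ⊕ 65 = ac ⊕ 65 = c9
byte 8: (9a ⊕ 74) ⊕ 79 = ee ⊕ 79 = 97
byte 9: (74 ⊕ 54) ⊕ 3d = 20 ⊕ 3d = 1d
byte 10: (93 ⊕ 1d) ⊕ 30 = 8e ⊕ 30 = be
byte 11: (77 ⊕ 43) ⊕ 78 = 34 ⊕ 78 = 4c
byte 12: (22 ⊕ e1) ⊕ 20 = c3 ⊕ 20 = e3
byte 13: (34 ⊕ 7e) ⊕ 64 = 4a ⊕ 64 = 2e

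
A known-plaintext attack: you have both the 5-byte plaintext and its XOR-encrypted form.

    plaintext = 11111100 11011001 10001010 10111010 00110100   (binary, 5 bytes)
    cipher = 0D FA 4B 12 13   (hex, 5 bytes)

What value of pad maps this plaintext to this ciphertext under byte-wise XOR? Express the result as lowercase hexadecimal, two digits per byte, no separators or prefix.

Since cipher = plaintext ⊕ pad, XORing both sides with plaintext gives pad = plaintext ⊕ cipher.
fc xor 0d = f1
d9 xor fa = 23
8a xor 4b = c1
ba xor 12 = a8
34 xor 13 = 27

f123c1a827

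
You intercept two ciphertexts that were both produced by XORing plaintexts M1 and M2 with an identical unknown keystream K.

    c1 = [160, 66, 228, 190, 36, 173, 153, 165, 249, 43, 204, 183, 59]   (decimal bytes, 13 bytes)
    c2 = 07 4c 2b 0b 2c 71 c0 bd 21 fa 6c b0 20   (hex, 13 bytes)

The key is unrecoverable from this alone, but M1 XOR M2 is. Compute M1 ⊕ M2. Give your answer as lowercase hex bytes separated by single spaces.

c1 ⊕ c2 = (M1 ⊕ K) ⊕ (M2 ⊕ K) = M1 ⊕ M2 — the shared key cancels under XOR.
byte 0: 10100000 ⊕ 00000111 = 10100111
byte 1: 01000010 ⊕ 01001100 = 00001110
byte 2: 11100100 ⊕ 00101011 = 11001111
byte 3: 10111110 ⊕ 00001011 = 10110101
byte 4: 00100100 ⊕ 00101100 = 00001000
byte 5: 10101101 ⊕ 01110001 = 11011100
byte 6: 10011001 ⊕ 11000000 = 01011001
byte 7: 10100101 ⊕ 10111101 = 00011000
byte 8: 11111001 ⊕ 00100001 = 11011000
byte 9: 00101011 ⊕ 11111010 = 11010001
byte 10: 11001100 ⊕ 01101100 = 10100000
byte 11: 10110111 ⊕ 10110000 = 00000111
byte 12: 00111011 ⊕ 00100000 = 00011011

a7 0e cf b5 08 dc 59 18 d8 d1 a0 07 1b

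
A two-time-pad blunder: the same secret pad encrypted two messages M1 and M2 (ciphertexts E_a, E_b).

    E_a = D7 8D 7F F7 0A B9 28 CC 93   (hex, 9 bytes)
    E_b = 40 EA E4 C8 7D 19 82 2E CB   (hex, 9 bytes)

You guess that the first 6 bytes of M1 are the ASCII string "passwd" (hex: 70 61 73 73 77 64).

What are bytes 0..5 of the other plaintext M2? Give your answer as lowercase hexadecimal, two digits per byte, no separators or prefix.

First, E_a ⊕ E_b = (M1 ⊕ K) ⊕ (M2 ⊕ K) = M1 ⊕ M2, so the key drops out. Then M2 = (M1 ⊕ M2) ⊕ M1 over the first 6 bytes.
byte 0: (d7 ⊕ 40) ⊕ 70 = 97 ⊕ 70 = e7
byte 1: (8d ⊕ ea) ⊕ 61 = 67 ⊕ 61 = 06
byte 2: (7f ⊕ e4) ⊕ 73 = 9b ⊕ 73 = e8
byte 3: (f7 ⊕ c8) ⊕ 73 = 3f ⊕ 73 = 4c
byte 4: (0a ⊕ 7d) ⊕ 77 = 77 ⊕ 77 = 00
byte 5: (b9 ⊕ 19) ⊕ 64 = a0 ⊕ 64 = c4

e706e84c00c4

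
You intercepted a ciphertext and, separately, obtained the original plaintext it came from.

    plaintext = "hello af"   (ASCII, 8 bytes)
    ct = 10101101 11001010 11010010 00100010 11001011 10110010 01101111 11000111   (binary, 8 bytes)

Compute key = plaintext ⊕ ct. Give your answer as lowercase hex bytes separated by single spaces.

Since ct = plaintext ⊕ key, XORing both sides with plaintext gives key = plaintext ⊕ ct.
byte 0: 01101000 ^ 10101101 = 11000101
byte 1: 01100101 ^ 11001010 = 10101111
byte 2: 01101100 ^ 11010010 = 10111110
byte 3: 01101100 ^ 00100010 = 01001110
byte 4: 01101111 ^ 11001011 = 10100100
byte 5: 00100000 ^ 10110010 = 10010010
byte 6: 01100001 ^ 01101111 = 00001110
byte 7: 01100110 ^ 11000111 = 10100001

c5 af be 4e a4 92 0e a1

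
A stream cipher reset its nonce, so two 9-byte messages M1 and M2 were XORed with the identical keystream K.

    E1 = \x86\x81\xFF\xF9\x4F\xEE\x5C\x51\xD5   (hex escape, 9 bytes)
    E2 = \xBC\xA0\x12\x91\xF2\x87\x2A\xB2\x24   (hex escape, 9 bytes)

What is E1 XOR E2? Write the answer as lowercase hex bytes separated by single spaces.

3a 21 ed 68 bd 69 76 e3 f1

E1 ⊕ E2 = (M1 ⊕ K) ⊕ (M2 ⊕ K) = M1 ⊕ M2 — the shared key cancels under XOR.
86 xor bc = 3a
81 xor a0 = 21
ff xor 12 = ed
f9 xor 91 = 68
4f xor f2 = bd
ee xor 87 = 69
5c xor 2a = 76
51 xor b2 = e3
d5 xor 24 = f1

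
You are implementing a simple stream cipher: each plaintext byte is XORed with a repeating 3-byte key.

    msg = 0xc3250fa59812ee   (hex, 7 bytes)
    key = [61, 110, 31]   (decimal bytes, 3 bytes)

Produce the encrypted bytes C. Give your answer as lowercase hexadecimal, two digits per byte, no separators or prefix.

The 3-byte key repeats, so the effective keystream is 3d 6e 1f 3d 6e 1f 3d.
byte 0: 11000011 ^ 00111101 = 11111110
byte 1: 00100101 ^ 01101110 = 01001011
byte 2: 00001111 ^ 00011111 = 00010000
byte 3: 10100101 ^ 00111101 = 10011000
byte 4: 10011000 ^ 01101110 = 11110110
byte 5: 00010010 ^ 00011111 = 00001101
byte 6: 11101110 ^ 00111101 = 11010011

fe4b1098f60dd3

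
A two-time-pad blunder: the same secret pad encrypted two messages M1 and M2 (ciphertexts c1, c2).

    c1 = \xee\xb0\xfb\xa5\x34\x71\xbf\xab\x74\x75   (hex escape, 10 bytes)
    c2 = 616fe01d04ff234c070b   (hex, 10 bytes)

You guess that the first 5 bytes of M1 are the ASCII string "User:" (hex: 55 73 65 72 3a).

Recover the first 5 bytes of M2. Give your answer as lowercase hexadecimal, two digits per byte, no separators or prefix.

daac7eca0a

First, c1 ⊕ c2 = (M1 ⊕ K) ⊕ (M2 ⊕ K) = M1 ⊕ M2, so the key drops out. Then M2 = (M1 ⊕ M2) ⊕ M1 over the first 5 bytes.
byte 0: (ee xor 61) xor 55 = 8f xor 55 = da
byte 1: (b0 xor 6f) xor 73 = df xor 73 = ac
byte 2: (fb xor e0) xor 65 = 1b xor 65 = 7e
byte 3: (a5 xor 1d) xor 72 = b8 xor 72 = ca
byte 4: (34 xor 04) xor 3a = 30 xor 3a = 0a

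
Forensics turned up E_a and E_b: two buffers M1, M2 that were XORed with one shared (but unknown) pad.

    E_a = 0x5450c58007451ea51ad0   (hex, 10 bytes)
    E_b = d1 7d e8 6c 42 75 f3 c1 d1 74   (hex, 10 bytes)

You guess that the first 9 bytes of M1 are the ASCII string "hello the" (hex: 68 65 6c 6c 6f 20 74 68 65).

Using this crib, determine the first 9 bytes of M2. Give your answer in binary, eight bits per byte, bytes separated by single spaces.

First, E_a ⊕ E_b = (M1 ⊕ K) ⊕ (M2 ⊕ K) = M1 ⊕ M2, so the key drops out. Then M2 = (M1 ⊕ M2) ⊕ M1 over the first 9 bytes.
byte 0: (54 ⊕ d1) ⊕ 68 = 85 ⊕ 68 = ed
byte 1: (50 ⊕ 7d) ⊕ 65 = 2d ⊕ 65 = 48
byte 2: (c5 ⊕ e8) ⊕ 6c = 2d ⊕ 6c = 41
byte 3: (80 ⊕ 6c) ⊕ 6c = ec ⊕ 6c = 80
byte 4: (07 ⊕ 42) ⊕ 6f = 45 ⊕ 6f = 2a
byte 5: (45 ⊕ 75) ⊕ 20 = 30 ⊕ 20 = 10
byte 6: (1e ⊕ f3) ⊕ 74 = ed ⊕ 74 = 99
byte 7: (a5 ⊕ c1) ⊕ 68 = 64 ⊕ 68 = 0c
byte 8: (1a ⊕ d1) ⊕ 65 = cb ⊕ 65 = ae

11101101 01001000 01000001 10000000 00101010 00010000 10011001 00001100 10101110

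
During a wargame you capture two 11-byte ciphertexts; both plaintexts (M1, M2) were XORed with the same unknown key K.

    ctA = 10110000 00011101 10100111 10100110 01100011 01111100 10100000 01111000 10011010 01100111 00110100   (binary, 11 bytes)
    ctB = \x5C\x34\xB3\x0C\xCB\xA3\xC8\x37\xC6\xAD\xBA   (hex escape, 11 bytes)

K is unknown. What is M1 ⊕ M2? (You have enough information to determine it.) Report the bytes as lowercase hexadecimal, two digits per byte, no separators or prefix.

ec2914aaa8df684f5cca8e

ctA ⊕ ctB = (M1 ⊕ K) ⊕ (M2 ⊕ K) = M1 ⊕ M2 — the shared key cancels under XOR.
b0 xor 5c = ec
1d xor 34 = 29
a7 xor b3 = 14
a6 xor 0c = aa
63 xor cb = a8
7c xor a3 = df
a0 xor c8 = 68
78 xor 37 = 4f
9a xor c6 = 5c
67 xor ad = ca
34 xor ba = 8e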